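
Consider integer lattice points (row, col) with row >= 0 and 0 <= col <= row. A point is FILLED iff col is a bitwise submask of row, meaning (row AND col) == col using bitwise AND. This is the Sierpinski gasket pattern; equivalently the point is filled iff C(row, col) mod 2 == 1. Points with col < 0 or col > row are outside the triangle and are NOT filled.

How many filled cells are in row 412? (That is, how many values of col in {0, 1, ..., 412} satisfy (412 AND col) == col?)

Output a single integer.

Answer: 32

Derivation:
412 in binary = 110011100
popcount(412) = number of 1-bits in 110011100 = 5
A col c satisfies (412 AND c) == c iff every set bit of c is also set in 412; each of the 5 set bits of 412 can independently be on or off in c.
count = 2^5 = 32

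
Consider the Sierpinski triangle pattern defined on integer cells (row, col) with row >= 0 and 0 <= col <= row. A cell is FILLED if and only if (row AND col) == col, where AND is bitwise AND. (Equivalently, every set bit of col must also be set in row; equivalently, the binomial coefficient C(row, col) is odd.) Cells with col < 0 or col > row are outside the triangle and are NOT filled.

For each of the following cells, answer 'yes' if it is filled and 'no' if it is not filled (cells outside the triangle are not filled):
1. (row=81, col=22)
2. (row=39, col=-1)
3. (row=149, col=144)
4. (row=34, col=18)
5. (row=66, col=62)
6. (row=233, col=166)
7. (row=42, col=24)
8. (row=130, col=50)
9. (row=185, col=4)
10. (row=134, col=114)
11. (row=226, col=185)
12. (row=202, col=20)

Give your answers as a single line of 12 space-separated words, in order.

Answer: no no yes no no no no no no no no no

Derivation:
(81,22): row=0b1010001, col=0b10110, row AND col = 0b10000 = 16; 16 != 22 -> empty
(39,-1): col outside [0, 39] -> not filled
(149,144): row=0b10010101, col=0b10010000, row AND col = 0b10010000 = 144; 144 == 144 -> filled
(34,18): row=0b100010, col=0b10010, row AND col = 0b10 = 2; 2 != 18 -> empty
(66,62): row=0b1000010, col=0b111110, row AND col = 0b10 = 2; 2 != 62 -> empty
(233,166): row=0b11101001, col=0b10100110, row AND col = 0b10100000 = 160; 160 != 166 -> empty
(42,24): row=0b101010, col=0b11000, row AND col = 0b1000 = 8; 8 != 24 -> empty
(130,50): row=0b10000010, col=0b110010, row AND col = 0b10 = 2; 2 != 50 -> empty
(185,4): row=0b10111001, col=0b100, row AND col = 0b0 = 0; 0 != 4 -> empty
(134,114): row=0b10000110, col=0b1110010, row AND col = 0b10 = 2; 2 != 114 -> empty
(226,185): row=0b11100010, col=0b10111001, row AND col = 0b10100000 = 160; 160 != 185 -> empty
(202,20): row=0b11001010, col=0b10100, row AND col = 0b0 = 0; 0 != 20 -> empty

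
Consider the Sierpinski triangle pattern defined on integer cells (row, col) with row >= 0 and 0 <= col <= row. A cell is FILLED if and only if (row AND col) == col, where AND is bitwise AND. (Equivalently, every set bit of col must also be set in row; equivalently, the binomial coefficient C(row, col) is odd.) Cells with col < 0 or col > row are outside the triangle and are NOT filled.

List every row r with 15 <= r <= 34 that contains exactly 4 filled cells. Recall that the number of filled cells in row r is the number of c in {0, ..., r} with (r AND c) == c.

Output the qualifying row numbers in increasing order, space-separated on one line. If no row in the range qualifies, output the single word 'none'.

Answer: 17 18 20 24 33 34

Derivation:
Row r has 2^popcount(r) filled cells, so we need popcount(r) = log2(4) = 2.
Scan r = 15..34 and keep those with exactly 2 one-bits:
r=15=1111 popcount=4 -> skip
r=16=10000 popcount=1 -> skip
r=17=10001 popcount=2 -> KEEP
r=18=10010 popcount=2 -> KEEP
r=19=10011 popcount=3 -> skip
r=20=10100 popcount=2 -> KEEP
r=21=10101 popcount=3 -> skip
r=22=10110 popcount=3 -> skip
r=23=10111 popcount=4 -> skip
r=24=11000 popcount=2 -> KEEP
r=25=11001 popcount=3 -> skip
r=26=11010 popcount=3 -> skip
r=27=11011 popcount=4 -> skip
r=28=11100 popcount=3 -> skip
r=29=11101 popcount=4 -> skip
r=30=11110 popcount=4 -> skip
r=31=11111 popcount=5 -> skip
r=32=100000 popcount=1 -> skip
r=33=100001 popcount=2 -> KEEP
r=34=100010 popcount=2 -> KEEP
Kept rows: 17 18 20 24 33 34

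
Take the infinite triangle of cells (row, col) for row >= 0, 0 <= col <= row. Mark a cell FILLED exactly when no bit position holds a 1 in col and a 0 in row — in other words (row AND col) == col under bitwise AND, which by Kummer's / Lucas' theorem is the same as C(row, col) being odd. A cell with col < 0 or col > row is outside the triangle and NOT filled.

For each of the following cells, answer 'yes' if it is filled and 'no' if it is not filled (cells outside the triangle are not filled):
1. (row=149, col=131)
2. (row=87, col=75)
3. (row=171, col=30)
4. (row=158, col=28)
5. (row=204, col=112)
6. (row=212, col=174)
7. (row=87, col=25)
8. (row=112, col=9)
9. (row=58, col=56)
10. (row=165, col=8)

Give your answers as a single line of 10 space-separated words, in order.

(149,131): row=0b10010101, col=0b10000011, row AND col = 0b10000001 = 129; 129 != 131 -> empty
(87,75): row=0b1010111, col=0b1001011, row AND col = 0b1000011 = 67; 67 != 75 -> empty
(171,30): row=0b10101011, col=0b11110, row AND col = 0b1010 = 10; 10 != 30 -> empty
(158,28): row=0b10011110, col=0b11100, row AND col = 0b11100 = 28; 28 == 28 -> filled
(204,112): row=0b11001100, col=0b1110000, row AND col = 0b1000000 = 64; 64 != 112 -> empty
(212,174): row=0b11010100, col=0b10101110, row AND col = 0b10000100 = 132; 132 != 174 -> empty
(87,25): row=0b1010111, col=0b11001, row AND col = 0b10001 = 17; 17 != 25 -> empty
(112,9): row=0b1110000, col=0b1001, row AND col = 0b0 = 0; 0 != 9 -> empty
(58,56): row=0b111010, col=0b111000, row AND col = 0b111000 = 56; 56 == 56 -> filled
(165,8): row=0b10100101, col=0b1000, row AND col = 0b0 = 0; 0 != 8 -> empty

Answer: no no no yes no no no no yes no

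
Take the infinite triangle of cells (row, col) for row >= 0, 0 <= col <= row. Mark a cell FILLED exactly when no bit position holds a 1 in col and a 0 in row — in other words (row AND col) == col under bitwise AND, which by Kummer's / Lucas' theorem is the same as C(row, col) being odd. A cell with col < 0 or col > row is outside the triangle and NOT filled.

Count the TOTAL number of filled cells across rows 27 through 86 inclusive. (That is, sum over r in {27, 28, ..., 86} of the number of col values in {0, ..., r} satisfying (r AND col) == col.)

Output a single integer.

Answer: 812

Derivation:
r27=11011 pc4: +16 =16
r28=11100 pc3: +8 =24
r29=11101 pc4: +16 =40
r30=11110 pc4: +16 =56
r31=11111 pc5: +32 =88
r32=100000 pc1: +2 =90
r33=100001 pc2: +4 =94
r34=100010 pc2: +4 =98
r35=100011 pc3: +8 =106
r36=100100 pc2: +4 =110
r37=100101 pc3: +8 =118
r38=100110 pc3: +8 =126
r39=100111 pc4: +16 =142
r40=101000 pc2: +4 =146
r41=101001 pc3: +8 =154
r42=101010 pc3: +8 =162
r43=101011 pc4: +16 =178
r44=101100 pc3: +8 =186
r45=101101 pc4: +16 =202
r46=101110 pc4: +16 =218
r47=101111 pc5: +32 =250
r48=110000 pc2: +4 =254
r49=110001 pc3: +8 =262
r50=110010 pc3: +8 =270
r51=110011 pc4: +16 =286
r52=110100 pc3: +8 =294
r53=110101 pc4: +16 =310
r54=110110 pc4: +16 =326
r55=110111 pc5: +32 =358
r56=111000 pc3: +8 =366
r57=111001 pc4: +16 =382
r58=111010 pc4: +16 =398
r59=111011 pc5: +32 =430
r60=111100 pc4: +16 =446
r61=111101 pc5: +32 =478
r62=111110 pc5: +32 =510
r63=111111 pc6: +64 =574
r64=1000000 pc1: +2 =576
r65=1000001 pc2: +4 =580
r66=1000010 pc2: +4 =584
r67=1000011 pc3: +8 =592
r68=1000100 pc2: +4 =596
r69=1000101 pc3: +8 =604
r70=1000110 pc3: +8 =612
r71=1000111 pc4: +16 =628
r72=1001000 pc2: +4 =632
r73=1001001 pc3: +8 =640
r74=1001010 pc3: +8 =648
r75=1001011 pc4: +16 =664
r76=1001100 pc3: +8 =672
r77=1001101 pc4: +16 =688
r78=1001110 pc4: +16 =704
r79=1001111 pc5: +32 =736
r80=1010000 pc2: +4 =740
r81=1010001 pc3: +8 =748
r82=1010010 pc3: +8 =756
r83=1010011 pc4: +16 =772
r84=1010100 pc3: +8 =780
r85=1010101 pc4: +16 =796
r86=1010110 pc4: +16 =812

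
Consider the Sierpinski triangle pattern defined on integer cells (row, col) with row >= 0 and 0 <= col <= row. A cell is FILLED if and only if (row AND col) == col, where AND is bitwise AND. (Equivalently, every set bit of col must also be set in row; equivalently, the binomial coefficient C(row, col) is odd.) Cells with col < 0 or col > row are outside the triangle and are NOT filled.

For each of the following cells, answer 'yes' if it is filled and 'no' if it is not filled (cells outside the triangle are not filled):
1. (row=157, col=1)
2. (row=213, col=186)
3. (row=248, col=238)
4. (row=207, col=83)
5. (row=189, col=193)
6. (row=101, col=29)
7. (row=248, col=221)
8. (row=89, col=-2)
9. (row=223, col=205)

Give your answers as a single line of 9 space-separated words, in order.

(157,1): row=0b10011101, col=0b1, row AND col = 0b1 = 1; 1 == 1 -> filled
(213,186): row=0b11010101, col=0b10111010, row AND col = 0b10010000 = 144; 144 != 186 -> empty
(248,238): row=0b11111000, col=0b11101110, row AND col = 0b11101000 = 232; 232 != 238 -> empty
(207,83): row=0b11001111, col=0b1010011, row AND col = 0b1000011 = 67; 67 != 83 -> empty
(189,193): col outside [0, 189] -> not filled
(101,29): row=0b1100101, col=0b11101, row AND col = 0b101 = 5; 5 != 29 -> empty
(248,221): row=0b11111000, col=0b11011101, row AND col = 0b11011000 = 216; 216 != 221 -> empty
(89,-2): col outside [0, 89] -> not filled
(223,205): row=0b11011111, col=0b11001101, row AND col = 0b11001101 = 205; 205 == 205 -> filled

Answer: yes no no no no no no no yes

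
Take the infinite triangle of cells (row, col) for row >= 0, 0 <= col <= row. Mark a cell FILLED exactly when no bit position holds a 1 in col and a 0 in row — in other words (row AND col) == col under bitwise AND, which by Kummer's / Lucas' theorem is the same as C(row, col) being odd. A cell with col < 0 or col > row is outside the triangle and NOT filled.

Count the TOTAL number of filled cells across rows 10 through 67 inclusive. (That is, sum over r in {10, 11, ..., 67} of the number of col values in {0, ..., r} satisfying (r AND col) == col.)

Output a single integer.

Answer: 714

Derivation:
r10=1010 pc2: +4 =4
r11=1011 pc3: +8 =12
r12=1100 pc2: +4 =16
r13=1101 pc3: +8 =24
r14=1110 pc3: +8 =32
r15=1111 pc4: +16 =48
r16=10000 pc1: +2 =50
r17=10001 pc2: +4 =54
r18=10010 pc2: +4 =58
r19=10011 pc3: +8 =66
r20=10100 pc2: +4 =70
r21=10101 pc3: +8 =78
r22=10110 pc3: +8 =86
r23=10111 pc4: +16 =102
r24=11000 pc2: +4 =106
r25=11001 pc3: +8 =114
r26=11010 pc3: +8 =122
r27=11011 pc4: +16 =138
r28=11100 pc3: +8 =146
r29=11101 pc4: +16 =162
r30=11110 pc4: +16 =178
r31=11111 pc5: +32 =210
r32=100000 pc1: +2 =212
r33=100001 pc2: +4 =216
r34=100010 pc2: +4 =220
r35=100011 pc3: +8 =228
r36=100100 pc2: +4 =232
r37=100101 pc3: +8 =240
r38=100110 pc3: +8 =248
r39=100111 pc4: +16 =264
r40=101000 pc2: +4 =268
r41=101001 pc3: +8 =276
r42=101010 pc3: +8 =284
r43=101011 pc4: +16 =300
r44=101100 pc3: +8 =308
r45=101101 pc4: +16 =324
r46=101110 pc4: +16 =340
r47=101111 pc5: +32 =372
r48=110000 pc2: +4 =376
r49=110001 pc3: +8 =384
r50=110010 pc3: +8 =392
r51=110011 pc4: +16 =408
r52=110100 pc3: +8 =416
r53=110101 pc4: +16 =432
r54=110110 pc4: +16 =448
r55=110111 pc5: +32 =480
r56=111000 pc3: +8 =488
r57=111001 pc4: +16 =504
r58=111010 pc4: +16 =520
r59=111011 pc5: +32 =552
r60=111100 pc4: +16 =568
r61=111101 pc5: +32 =600
r62=111110 pc5: +32 =632
r63=111111 pc6: +64 =696
r64=1000000 pc1: +2 =698
r65=1000001 pc2: +4 =702
r66=1000010 pc2: +4 =706
r67=1000011 pc3: +8 =714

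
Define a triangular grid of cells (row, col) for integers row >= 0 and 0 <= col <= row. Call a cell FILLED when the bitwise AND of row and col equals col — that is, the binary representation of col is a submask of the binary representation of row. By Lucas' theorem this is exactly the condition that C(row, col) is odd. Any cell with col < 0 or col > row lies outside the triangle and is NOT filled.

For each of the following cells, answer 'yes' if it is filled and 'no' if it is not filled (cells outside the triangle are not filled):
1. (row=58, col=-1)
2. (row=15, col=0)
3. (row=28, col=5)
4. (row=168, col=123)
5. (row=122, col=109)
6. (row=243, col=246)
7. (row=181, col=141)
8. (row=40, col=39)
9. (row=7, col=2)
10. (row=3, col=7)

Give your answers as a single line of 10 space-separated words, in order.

Answer: no yes no no no no no no yes no

Derivation:
(58,-1): col outside [0, 58] -> not filled
(15,0): row=0b1111, col=0b0, row AND col = 0b0 = 0; 0 == 0 -> filled
(28,5): row=0b11100, col=0b101, row AND col = 0b100 = 4; 4 != 5 -> empty
(168,123): row=0b10101000, col=0b1111011, row AND col = 0b101000 = 40; 40 != 123 -> empty
(122,109): row=0b1111010, col=0b1101101, row AND col = 0b1101000 = 104; 104 != 109 -> empty
(243,246): col outside [0, 243] -> not filled
(181,141): row=0b10110101, col=0b10001101, row AND col = 0b10000101 = 133; 133 != 141 -> empty
(40,39): row=0b101000, col=0b100111, row AND col = 0b100000 = 32; 32 != 39 -> empty
(7,2): row=0b111, col=0b10, row AND col = 0b10 = 2; 2 == 2 -> filled
(3,7): col outside [0, 3] -> not filled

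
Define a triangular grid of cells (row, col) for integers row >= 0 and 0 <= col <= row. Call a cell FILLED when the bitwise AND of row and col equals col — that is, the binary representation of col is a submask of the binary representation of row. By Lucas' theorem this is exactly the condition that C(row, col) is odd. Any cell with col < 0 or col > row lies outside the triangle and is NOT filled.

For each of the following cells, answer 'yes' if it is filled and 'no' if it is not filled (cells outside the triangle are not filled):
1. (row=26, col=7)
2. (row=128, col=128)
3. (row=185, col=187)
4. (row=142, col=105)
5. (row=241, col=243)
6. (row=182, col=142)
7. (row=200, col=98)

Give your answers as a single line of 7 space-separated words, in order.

Answer: no yes no no no no no

Derivation:
(26,7): row=0b11010, col=0b111, row AND col = 0b10 = 2; 2 != 7 -> empty
(128,128): row=0b10000000, col=0b10000000, row AND col = 0b10000000 = 128; 128 == 128 -> filled
(185,187): col outside [0, 185] -> not filled
(142,105): row=0b10001110, col=0b1101001, row AND col = 0b1000 = 8; 8 != 105 -> empty
(241,243): col outside [0, 241] -> not filled
(182,142): row=0b10110110, col=0b10001110, row AND col = 0b10000110 = 134; 134 != 142 -> empty
(200,98): row=0b11001000, col=0b1100010, row AND col = 0b1000000 = 64; 64 != 98 -> empty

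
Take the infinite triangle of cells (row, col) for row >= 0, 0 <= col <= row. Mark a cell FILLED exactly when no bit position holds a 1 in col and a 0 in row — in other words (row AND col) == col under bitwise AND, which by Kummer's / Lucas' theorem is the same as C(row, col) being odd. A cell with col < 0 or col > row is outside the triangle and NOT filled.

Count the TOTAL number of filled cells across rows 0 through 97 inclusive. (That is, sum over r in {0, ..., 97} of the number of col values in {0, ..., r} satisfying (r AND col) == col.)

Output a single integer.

r0=0 pc0: +1 =1
r1=1 pc1: +2 =3
r2=10 pc1: +2 =5
r3=11 pc2: +4 =9
r4=100 pc1: +2 =11
r5=101 pc2: +4 =15
r6=110 pc2: +4 =19
r7=111 pc3: +8 =27
r8=1000 pc1: +2 =29
r9=1001 pc2: +4 =33
r10=1010 pc2: +4 =37
r11=1011 pc3: +8 =45
r12=1100 pc2: +4 =49
r13=1101 pc3: +8 =57
r14=1110 pc3: +8 =65
r15=1111 pc4: +16 =81
r16=10000 pc1: +2 =83
r17=10001 pc2: +4 =87
r18=10010 pc2: +4 =91
r19=10011 pc3: +8 =99
r20=10100 pc2: +4 =103
r21=10101 pc3: +8 =111
r22=10110 pc3: +8 =119
r23=10111 pc4: +16 =135
r24=11000 pc2: +4 =139
r25=11001 pc3: +8 =147
r26=11010 pc3: +8 =155
r27=11011 pc4: +16 =171
r28=11100 pc3: +8 =179
r29=11101 pc4: +16 =195
r30=11110 pc4: +16 =211
r31=11111 pc5: +32 =243
r32=100000 pc1: +2 =245
r33=100001 pc2: +4 =249
r34=100010 pc2: +4 =253
r35=100011 pc3: +8 =261
r36=100100 pc2: +4 =265
r37=100101 pc3: +8 =273
r38=100110 pc3: +8 =281
r39=100111 pc4: +16 =297
r40=101000 pc2: +4 =301
r41=101001 pc3: +8 =309
r42=101010 pc3: +8 =317
r43=101011 pc4: +16 =333
r44=101100 pc3: +8 =341
r45=101101 pc4: +16 =357
r46=101110 pc4: +16 =373
r47=101111 pc5: +32 =405
r48=110000 pc2: +4 =409
r49=110001 pc3: +8 =417
r50=110010 pc3: +8 =425
r51=110011 pc4: +16 =441
r52=110100 pc3: +8 =449
r53=110101 pc4: +16 =465
r54=110110 pc4: +16 =481
r55=110111 pc5: +32 =513
r56=111000 pc3: +8 =521
r57=111001 pc4: +16 =537
r58=111010 pc4: +16 =553
r59=111011 pc5: +32 =585
r60=111100 pc4: +16 =601
r61=111101 pc5: +32 =633
r62=111110 pc5: +32 =665
r63=111111 pc6: +64 =729
r64=1000000 pc1: +2 =731
r65=1000001 pc2: +4 =735
r66=1000010 pc2: +4 =739
r67=1000011 pc3: +8 =747
r68=1000100 pc2: +4 =751
r69=1000101 pc3: +8 =759
r70=1000110 pc3: +8 =767
r71=1000111 pc4: +16 =783
r72=1001000 pc2: +4 =787
r73=1001001 pc3: +8 =795
r74=1001010 pc3: +8 =803
r75=1001011 pc4: +16 =819
r76=1001100 pc3: +8 =827
r77=1001101 pc4: +16 =843
r78=1001110 pc4: +16 =859
r79=1001111 pc5: +32 =891
r80=1010000 pc2: +4 =895
r81=1010001 pc3: +8 =903
r82=1010010 pc3: +8 =911
r83=1010011 pc4: +16 =927
r84=1010100 pc3: +8 =935
r85=1010101 pc4: +16 =951
r86=1010110 pc4: +16 =967
r87=1010111 pc5: +32 =999
r88=1011000 pc3: +8 =1007
r89=1011001 pc4: +16 =1023
r90=1011010 pc4: +16 =1039
r91=1011011 pc5: +32 =1071
r92=1011100 pc4: +16 =1087
r93=1011101 pc5: +32 =1119
r94=1011110 pc5: +32 =1151
r95=1011111 pc6: +64 =1215
r96=1100000 pc2: +4 =1219
r97=1100001 pc3: +8 =1227

Answer: 1227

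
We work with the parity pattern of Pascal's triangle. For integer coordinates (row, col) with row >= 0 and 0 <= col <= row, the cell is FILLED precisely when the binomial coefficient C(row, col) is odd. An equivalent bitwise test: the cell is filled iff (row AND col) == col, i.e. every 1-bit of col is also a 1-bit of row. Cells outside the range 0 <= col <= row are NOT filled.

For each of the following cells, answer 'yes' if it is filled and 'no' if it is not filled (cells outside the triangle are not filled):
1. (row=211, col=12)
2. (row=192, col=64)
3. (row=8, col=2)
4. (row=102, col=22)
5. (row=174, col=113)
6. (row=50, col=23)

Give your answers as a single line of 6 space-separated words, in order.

Answer: no yes no no no no

Derivation:
(211,12): row=0b11010011, col=0b1100, row AND col = 0b0 = 0; 0 != 12 -> empty
(192,64): row=0b11000000, col=0b1000000, row AND col = 0b1000000 = 64; 64 == 64 -> filled
(8,2): row=0b1000, col=0b10, row AND col = 0b0 = 0; 0 != 2 -> empty
(102,22): row=0b1100110, col=0b10110, row AND col = 0b110 = 6; 6 != 22 -> empty
(174,113): row=0b10101110, col=0b1110001, row AND col = 0b100000 = 32; 32 != 113 -> empty
(50,23): row=0b110010, col=0b10111, row AND col = 0b10010 = 18; 18 != 23 -> empty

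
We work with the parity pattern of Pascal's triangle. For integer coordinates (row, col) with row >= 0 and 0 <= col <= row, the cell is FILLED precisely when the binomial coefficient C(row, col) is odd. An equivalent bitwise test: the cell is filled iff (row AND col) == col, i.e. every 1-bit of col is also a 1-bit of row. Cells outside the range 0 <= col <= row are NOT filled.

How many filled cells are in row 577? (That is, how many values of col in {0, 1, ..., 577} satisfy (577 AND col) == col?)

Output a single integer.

Answer: 8

Derivation:
577 in binary = 1001000001
popcount(577) = number of 1-bits in 1001000001 = 3
A col c satisfies (577 AND c) == c iff every set bit of c is also set in 577; each of the 3 set bits of 577 can independently be on or off in c.
count = 2^3 = 8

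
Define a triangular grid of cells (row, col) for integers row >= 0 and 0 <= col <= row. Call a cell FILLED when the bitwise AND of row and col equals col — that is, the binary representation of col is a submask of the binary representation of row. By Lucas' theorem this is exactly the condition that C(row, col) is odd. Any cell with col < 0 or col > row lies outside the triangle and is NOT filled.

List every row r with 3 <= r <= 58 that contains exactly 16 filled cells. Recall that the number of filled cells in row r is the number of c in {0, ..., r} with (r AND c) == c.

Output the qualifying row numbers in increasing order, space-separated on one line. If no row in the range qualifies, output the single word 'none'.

Row r has 2^popcount(r) filled cells, so we need popcount(r) = log2(16) = 4.
Scan r = 3..58 and keep those with exactly 4 one-bits:
r=3=11 popcount=2 -> skip
r=4=100 popcount=1 -> skip
r=5=101 popcount=2 -> skip
r=6=110 popcount=2 -> skip
r=7=111 popcount=3 -> skip
r=8=1000 popcount=1 -> skip
r=9=1001 popcount=2 -> skip
r=10=1010 popcount=2 -> skip
r=11=1011 popcount=3 -> skip
r=12=1100 popcount=2 -> skip
r=13=1101 popcount=3 -> skip
r=14=1110 popcount=3 -> skip
r=15=1111 popcount=4 -> KEEP
r=16=10000 popcount=1 -> skip
r=17=10001 popcount=2 -> skip
r=18=10010 popcount=2 -> skip
r=19=10011 popcount=3 -> skip
r=20=10100 popcount=2 -> skip
r=21=10101 popcount=3 -> skip
r=22=10110 popcount=3 -> skip
r=23=10111 popcount=4 -> KEEP
r=24=11000 popcount=2 -> skip
r=25=11001 popcount=3 -> skip
r=26=11010 popcount=3 -> skip
r=27=11011 popcount=4 -> KEEP
r=28=11100 popcount=3 -> skip
r=29=11101 popcount=4 -> KEEP
r=30=11110 popcount=4 -> KEEP
r=31=11111 popcount=5 -> skip
r=32=100000 popcount=1 -> skip
r=33=100001 popcount=2 -> skip
r=34=100010 popcount=2 -> skip
r=35=100011 popcount=3 -> skip
r=36=100100 popcount=2 -> skip
r=37=100101 popcount=3 -> skip
r=38=100110 popcount=3 -> skip
r=39=100111 popcount=4 -> KEEP
r=40=101000 popcount=2 -> skip
r=41=101001 popcount=3 -> skip
r=42=101010 popcount=3 -> skip
r=43=101011 popcount=4 -> KEEP
r=44=101100 popcount=3 -> skip
r=45=101101 popcount=4 -> KEEP
r=46=101110 popcount=4 -> KEEP
r=47=101111 popcount=5 -> skip
r=48=110000 popcount=2 -> skip
r=49=110001 popcount=3 -> skip
r=50=110010 popcount=3 -> skip
r=51=110011 popcount=4 -> KEEP
r=52=110100 popcount=3 -> skip
r=53=110101 popcount=4 -> KEEP
r=54=110110 popcount=4 -> KEEP
r=55=110111 popcount=5 -> skip
r=56=111000 popcount=3 -> skip
r=57=111001 popcount=4 -> KEEP
r=58=111010 popcount=4 -> KEEP
Kept rows: 15 23 27 29 30 39 43 45 46 51 53 54 57 58

Answer: 15 23 27 29 30 39 43 45 46 51 53 54 57 58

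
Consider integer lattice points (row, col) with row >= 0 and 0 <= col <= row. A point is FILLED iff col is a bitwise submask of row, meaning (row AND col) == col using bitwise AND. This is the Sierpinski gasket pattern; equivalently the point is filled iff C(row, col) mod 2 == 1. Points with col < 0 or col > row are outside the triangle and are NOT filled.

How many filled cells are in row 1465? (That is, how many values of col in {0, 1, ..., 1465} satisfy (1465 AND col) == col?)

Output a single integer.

Answer: 128

Derivation:
1465 in binary = 10110111001
popcount(1465) = number of 1-bits in 10110111001 = 7
A col c satisfies (1465 AND c) == c iff every set bit of c is also set in 1465; each of the 7 set bits of 1465 can independently be on or off in c.
count = 2^7 = 128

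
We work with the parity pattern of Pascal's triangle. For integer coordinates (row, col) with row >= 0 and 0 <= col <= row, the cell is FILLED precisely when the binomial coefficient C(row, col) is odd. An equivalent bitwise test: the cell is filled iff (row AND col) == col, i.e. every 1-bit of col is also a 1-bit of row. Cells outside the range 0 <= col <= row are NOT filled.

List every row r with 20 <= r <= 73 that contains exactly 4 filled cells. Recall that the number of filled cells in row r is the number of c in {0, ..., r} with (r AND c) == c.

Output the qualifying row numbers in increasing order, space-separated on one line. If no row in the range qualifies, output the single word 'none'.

Row r has 2^popcount(r) filled cells, so we need popcount(r) = log2(4) = 2.
Scan r = 20..73 and keep those with exactly 2 one-bits:
r=20=10100 popcount=2 -> KEEP
r=21=10101 popcount=3 -> skip
r=22=10110 popcount=3 -> skip
r=23=10111 popcount=4 -> skip
r=24=11000 popcount=2 -> KEEP
r=25=11001 popcount=3 -> skip
r=26=11010 popcount=3 -> skip
r=27=11011 popcount=4 -> skip
r=28=11100 popcount=3 -> skip
r=29=11101 popcount=4 -> skip
r=30=11110 popcount=4 -> skip
r=31=11111 popcount=5 -> skip
r=32=100000 popcount=1 -> skip
r=33=100001 popcount=2 -> KEEP
r=34=100010 popcount=2 -> KEEP
r=35=100011 popcount=3 -> skip
r=36=100100 popcount=2 -> KEEP
r=37=100101 popcount=3 -> skip
r=38=100110 popcount=3 -> skip
r=39=100111 popcount=4 -> skip
r=40=101000 popcount=2 -> KEEP
r=41=101001 popcount=3 -> skip
r=42=101010 popcount=3 -> skip
r=43=101011 popcount=4 -> skip
r=44=101100 popcount=3 -> skip
r=45=101101 popcount=4 -> skip
r=46=101110 popcount=4 -> skip
r=47=101111 popcount=5 -> skip
r=48=110000 popcount=2 -> KEEP
r=49=110001 popcount=3 -> skip
r=50=110010 popcount=3 -> skip
r=51=110011 popcount=4 -> skip
r=52=110100 popcount=3 -> skip
r=53=110101 popcount=4 -> skip
r=54=110110 popcount=4 -> skip
r=55=110111 popcount=5 -> skip
r=56=111000 popcount=3 -> skip
r=57=111001 popcount=4 -> skip
r=58=111010 popcount=4 -> skip
r=59=111011 popcount=5 -> skip
r=60=111100 popcount=4 -> skip
r=61=111101 popcount=5 -> skip
r=62=111110 popcount=5 -> skip
r=63=111111 popcount=6 -> skip
r=64=1000000 popcount=1 -> skip
r=65=1000001 popcount=2 -> KEEP
r=66=1000010 popcount=2 -> KEEP
r=67=1000011 popcount=3 -> skip
r=68=1000100 popcount=2 -> KEEP
r=69=1000101 popcount=3 -> skip
r=70=1000110 popcount=3 -> skip
r=71=1000111 popcount=4 -> skip
r=72=1001000 popcount=2 -> KEEP
r=73=1001001 popcount=3 -> skip
Kept rows: 20 24 33 34 36 40 48 65 66 68 72

Answer: 20 24 33 34 36 40 48 65 66 68 72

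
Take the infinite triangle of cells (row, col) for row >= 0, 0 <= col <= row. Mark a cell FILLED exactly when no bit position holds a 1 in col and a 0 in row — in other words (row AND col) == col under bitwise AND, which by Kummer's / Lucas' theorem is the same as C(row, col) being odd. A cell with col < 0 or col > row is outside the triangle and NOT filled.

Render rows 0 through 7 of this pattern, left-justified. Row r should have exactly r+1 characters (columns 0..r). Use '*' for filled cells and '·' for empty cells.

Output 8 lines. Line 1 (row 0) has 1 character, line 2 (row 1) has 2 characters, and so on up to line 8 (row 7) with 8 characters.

r0=0: *
r1=1: **
r2=10: *·*
r3=11: ****
r4=100: *···*
r5=101: **··**
r6=110: *·*·*·*
r7=111: ********

Answer: *
**
*·*
****
*···*
**··**
*·*·*·*
********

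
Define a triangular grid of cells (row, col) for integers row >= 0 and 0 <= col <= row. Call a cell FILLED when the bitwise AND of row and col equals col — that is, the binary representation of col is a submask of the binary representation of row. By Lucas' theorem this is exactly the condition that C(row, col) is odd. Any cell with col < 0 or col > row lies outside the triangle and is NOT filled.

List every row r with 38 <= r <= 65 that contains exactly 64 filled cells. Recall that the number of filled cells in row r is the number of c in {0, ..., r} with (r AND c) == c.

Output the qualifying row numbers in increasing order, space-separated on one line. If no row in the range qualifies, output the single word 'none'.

Row r has 2^popcount(r) filled cells, so we need popcount(r) = log2(64) = 6.
Scan r = 38..65 and keep those with exactly 6 one-bits:
r=38=100110 popcount=3 -> skip
r=39=100111 popcount=4 -> skip
r=40=101000 popcount=2 -> skip
r=41=101001 popcount=3 -> skip
r=42=101010 popcount=3 -> skip
r=43=101011 popcount=4 -> skip
r=44=101100 popcount=3 -> skip
r=45=101101 popcount=4 -> skip
r=46=101110 popcount=4 -> skip
r=47=101111 popcount=5 -> skip
r=48=110000 popcount=2 -> skip
r=49=110001 popcount=3 -> skip
r=50=110010 popcount=3 -> skip
r=51=110011 popcount=4 -> skip
r=52=110100 popcount=3 -> skip
r=53=110101 popcount=4 -> skip
r=54=110110 popcount=4 -> skip
r=55=110111 popcount=5 -> skip
r=56=111000 popcount=3 -> skip
r=57=111001 popcount=4 -> skip
r=58=111010 popcount=4 -> skip
r=59=111011 popcount=5 -> skip
r=60=111100 popcount=4 -> skip
r=61=111101 popcount=5 -> skip
r=62=111110 popcount=5 -> skip
r=63=111111 popcount=6 -> KEEP
r=64=1000000 popcount=1 -> skip
r=65=1000001 popcount=2 -> skip
Kept rows: 63

Answer: 63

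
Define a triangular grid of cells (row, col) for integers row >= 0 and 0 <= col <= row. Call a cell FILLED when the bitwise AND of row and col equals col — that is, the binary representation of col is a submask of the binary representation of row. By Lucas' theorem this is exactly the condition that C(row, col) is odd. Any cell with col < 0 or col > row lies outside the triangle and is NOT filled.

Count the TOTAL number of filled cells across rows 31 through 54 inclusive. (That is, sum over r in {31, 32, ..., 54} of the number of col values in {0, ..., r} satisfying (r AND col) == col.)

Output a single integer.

Answer: 270

Derivation:
r31=11111 pc5: +32 =32
r32=100000 pc1: +2 =34
r33=100001 pc2: +4 =38
r34=100010 pc2: +4 =42
r35=100011 pc3: +8 =50
r36=100100 pc2: +4 =54
r37=100101 pc3: +8 =62
r38=100110 pc3: +8 =70
r39=100111 pc4: +16 =86
r40=101000 pc2: +4 =90
r41=101001 pc3: +8 =98
r42=101010 pc3: +8 =106
r43=101011 pc4: +16 =122
r44=101100 pc3: +8 =130
r45=101101 pc4: +16 =146
r46=101110 pc4: +16 =162
r47=101111 pc5: +32 =194
r48=110000 pc2: +4 =198
r49=110001 pc3: +8 =206
r50=110010 pc3: +8 =214
r51=110011 pc4: +16 =230
r52=110100 pc3: +8 =238
r53=110101 pc4: +16 =254
r54=110110 pc4: +16 =270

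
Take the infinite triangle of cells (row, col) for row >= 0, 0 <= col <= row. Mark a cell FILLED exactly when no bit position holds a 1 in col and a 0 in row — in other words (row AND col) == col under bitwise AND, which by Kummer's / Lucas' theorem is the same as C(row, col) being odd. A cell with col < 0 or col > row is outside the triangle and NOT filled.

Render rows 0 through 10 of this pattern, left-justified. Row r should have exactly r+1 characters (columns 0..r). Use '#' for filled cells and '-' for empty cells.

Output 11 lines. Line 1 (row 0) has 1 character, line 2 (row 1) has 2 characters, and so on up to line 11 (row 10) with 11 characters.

r0=0: #
r1=1: ##
r2=10: #-#
r3=11: ####
r4=100: #---#
r5=101: ##--##
r6=110: #-#-#-#
r7=111: ########
r8=1000: #-------#
r9=1001: ##------##
r10=1010: #-#-----#-#

Answer: #
##
#-#
####
#---#
##--##
#-#-#-#
########
#-------#
##------##
#-#-----#-#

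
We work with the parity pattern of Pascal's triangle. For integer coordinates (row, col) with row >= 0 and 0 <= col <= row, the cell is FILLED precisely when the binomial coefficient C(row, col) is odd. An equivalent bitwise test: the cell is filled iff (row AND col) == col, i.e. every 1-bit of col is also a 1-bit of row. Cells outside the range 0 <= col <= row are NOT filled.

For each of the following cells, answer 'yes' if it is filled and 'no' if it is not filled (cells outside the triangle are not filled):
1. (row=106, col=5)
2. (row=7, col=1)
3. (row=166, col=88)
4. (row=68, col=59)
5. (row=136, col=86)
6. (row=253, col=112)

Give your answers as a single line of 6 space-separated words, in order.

(106,5): row=0b1101010, col=0b101, row AND col = 0b0 = 0; 0 != 5 -> empty
(7,1): row=0b111, col=0b1, row AND col = 0b1 = 1; 1 == 1 -> filled
(166,88): row=0b10100110, col=0b1011000, row AND col = 0b0 = 0; 0 != 88 -> empty
(68,59): row=0b1000100, col=0b111011, row AND col = 0b0 = 0; 0 != 59 -> empty
(136,86): row=0b10001000, col=0b1010110, row AND col = 0b0 = 0; 0 != 86 -> empty
(253,112): row=0b11111101, col=0b1110000, row AND col = 0b1110000 = 112; 112 == 112 -> filled

Answer: no yes no no no yes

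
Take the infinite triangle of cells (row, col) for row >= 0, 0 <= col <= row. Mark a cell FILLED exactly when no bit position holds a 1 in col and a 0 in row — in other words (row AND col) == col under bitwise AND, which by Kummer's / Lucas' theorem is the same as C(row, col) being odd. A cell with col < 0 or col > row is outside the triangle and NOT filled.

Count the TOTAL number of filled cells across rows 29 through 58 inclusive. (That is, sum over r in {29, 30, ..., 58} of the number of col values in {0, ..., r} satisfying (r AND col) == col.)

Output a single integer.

r29=11101 pc4: +16 =16
r30=11110 pc4: +16 =32
r31=11111 pc5: +32 =64
r32=100000 pc1: +2 =66
r33=100001 pc2: +4 =70
r34=100010 pc2: +4 =74
r35=100011 pc3: +8 =82
r36=100100 pc2: +4 =86
r37=100101 pc3: +8 =94
r38=100110 pc3: +8 =102
r39=100111 pc4: +16 =118
r40=101000 pc2: +4 =122
r41=101001 pc3: +8 =130
r42=101010 pc3: +8 =138
r43=101011 pc4: +16 =154
r44=101100 pc3: +8 =162
r45=101101 pc4: +16 =178
r46=101110 pc4: +16 =194
r47=101111 pc5: +32 =226
r48=110000 pc2: +4 =230
r49=110001 pc3: +8 =238
r50=110010 pc3: +8 =246
r51=110011 pc4: +16 =262
r52=110100 pc3: +8 =270
r53=110101 pc4: +16 =286
r54=110110 pc4: +16 =302
r55=110111 pc5: +32 =334
r56=111000 pc3: +8 =342
r57=111001 pc4: +16 =358
r58=111010 pc4: +16 =374

Answer: 374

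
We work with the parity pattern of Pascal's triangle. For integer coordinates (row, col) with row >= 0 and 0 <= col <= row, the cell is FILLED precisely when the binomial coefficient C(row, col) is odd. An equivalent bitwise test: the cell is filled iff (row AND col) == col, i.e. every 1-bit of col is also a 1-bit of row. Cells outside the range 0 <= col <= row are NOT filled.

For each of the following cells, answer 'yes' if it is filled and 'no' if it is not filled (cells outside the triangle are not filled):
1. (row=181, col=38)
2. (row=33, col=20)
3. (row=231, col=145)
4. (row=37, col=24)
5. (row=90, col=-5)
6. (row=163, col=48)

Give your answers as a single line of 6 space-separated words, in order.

Answer: no no no no no no

Derivation:
(181,38): row=0b10110101, col=0b100110, row AND col = 0b100100 = 36; 36 != 38 -> empty
(33,20): row=0b100001, col=0b10100, row AND col = 0b0 = 0; 0 != 20 -> empty
(231,145): row=0b11100111, col=0b10010001, row AND col = 0b10000001 = 129; 129 != 145 -> empty
(37,24): row=0b100101, col=0b11000, row AND col = 0b0 = 0; 0 != 24 -> empty
(90,-5): col outside [0, 90] -> not filled
(163,48): row=0b10100011, col=0b110000, row AND col = 0b100000 = 32; 32 != 48 -> empty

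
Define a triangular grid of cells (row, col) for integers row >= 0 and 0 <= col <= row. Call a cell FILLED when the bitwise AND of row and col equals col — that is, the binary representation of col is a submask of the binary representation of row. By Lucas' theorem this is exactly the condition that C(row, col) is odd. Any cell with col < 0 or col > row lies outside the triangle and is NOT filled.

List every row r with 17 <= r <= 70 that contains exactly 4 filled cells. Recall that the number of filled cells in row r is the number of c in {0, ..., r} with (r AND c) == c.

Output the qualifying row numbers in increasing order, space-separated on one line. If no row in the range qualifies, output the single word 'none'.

Row r has 2^popcount(r) filled cells, so we need popcount(r) = log2(4) = 2.
Scan r = 17..70 and keep those with exactly 2 one-bits:
r=17=10001 popcount=2 -> KEEP
r=18=10010 popcount=2 -> KEEP
r=19=10011 popcount=3 -> skip
r=20=10100 popcount=2 -> KEEP
r=21=10101 popcount=3 -> skip
r=22=10110 popcount=3 -> skip
r=23=10111 popcount=4 -> skip
r=24=11000 popcount=2 -> KEEP
r=25=11001 popcount=3 -> skip
r=26=11010 popcount=3 -> skip
r=27=11011 popcount=4 -> skip
r=28=11100 popcount=3 -> skip
r=29=11101 popcount=4 -> skip
r=30=11110 popcount=4 -> skip
r=31=11111 popcount=5 -> skip
r=32=100000 popcount=1 -> skip
r=33=100001 popcount=2 -> KEEP
r=34=100010 popcount=2 -> KEEP
r=35=100011 popcount=3 -> skip
r=36=100100 popcount=2 -> KEEP
r=37=100101 popcount=3 -> skip
r=38=100110 popcount=3 -> skip
r=39=100111 popcount=4 -> skip
r=40=101000 popcount=2 -> KEEP
r=41=101001 popcount=3 -> skip
r=42=101010 popcount=3 -> skip
r=43=101011 popcount=4 -> skip
r=44=101100 popcount=3 -> skip
r=45=101101 popcount=4 -> skip
r=46=101110 popcount=4 -> skip
r=47=101111 popcount=5 -> skip
r=48=110000 popcount=2 -> KEEP
r=49=110001 popcount=3 -> skip
r=50=110010 popcount=3 -> skip
r=51=110011 popcount=4 -> skip
r=52=110100 popcount=3 -> skip
r=53=110101 popcount=4 -> skip
r=54=110110 popcount=4 -> skip
r=55=110111 popcount=5 -> skip
r=56=111000 popcount=3 -> skip
r=57=111001 popcount=4 -> skip
r=58=111010 popcount=4 -> skip
r=59=111011 popcount=5 -> skip
r=60=111100 popcount=4 -> skip
r=61=111101 popcount=5 -> skip
r=62=111110 popcount=5 -> skip
r=63=111111 popcount=6 -> skip
r=64=1000000 popcount=1 -> skip
r=65=1000001 popcount=2 -> KEEP
r=66=1000010 popcount=2 -> KEEP
r=67=1000011 popcount=3 -> skip
r=68=1000100 popcount=2 -> KEEP
r=69=1000101 popcount=3 -> skip
r=70=1000110 popcount=3 -> skip
Kept rows: 17 18 20 24 33 34 36 40 48 65 66 68

Answer: 17 18 20 24 33 34 36 40 48 65 66 68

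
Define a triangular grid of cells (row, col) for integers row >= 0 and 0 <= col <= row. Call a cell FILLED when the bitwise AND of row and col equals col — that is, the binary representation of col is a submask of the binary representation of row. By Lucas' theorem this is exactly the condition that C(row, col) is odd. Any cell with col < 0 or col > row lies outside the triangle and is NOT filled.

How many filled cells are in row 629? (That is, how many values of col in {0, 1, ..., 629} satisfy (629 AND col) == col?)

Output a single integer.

629 in binary = 1001110101
popcount(629) = number of 1-bits in 1001110101 = 6
A col c satisfies (629 AND c) == c iff every set bit of c is also set in 629; each of the 6 set bits of 629 can independently be on or off in c.
count = 2^6 = 64

Answer: 64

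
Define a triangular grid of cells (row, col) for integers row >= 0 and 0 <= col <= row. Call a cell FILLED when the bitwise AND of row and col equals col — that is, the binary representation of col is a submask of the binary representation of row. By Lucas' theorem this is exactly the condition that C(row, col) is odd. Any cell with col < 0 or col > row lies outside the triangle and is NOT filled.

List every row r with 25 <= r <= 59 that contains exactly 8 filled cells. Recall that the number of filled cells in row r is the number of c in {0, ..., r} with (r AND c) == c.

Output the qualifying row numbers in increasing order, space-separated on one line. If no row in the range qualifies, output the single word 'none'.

Answer: 25 26 28 35 37 38 41 42 44 49 50 52 56

Derivation:
Row r has 2^popcount(r) filled cells, so we need popcount(r) = log2(8) = 3.
Scan r = 25..59 and keep those with exactly 3 one-bits:
r=25=11001 popcount=3 -> KEEP
r=26=11010 popcount=3 -> KEEP
r=27=11011 popcount=4 -> skip
r=28=11100 popcount=3 -> KEEP
r=29=11101 popcount=4 -> skip
r=30=11110 popcount=4 -> skip
r=31=11111 popcount=5 -> skip
r=32=100000 popcount=1 -> skip
r=33=100001 popcount=2 -> skip
r=34=100010 popcount=2 -> skip
r=35=100011 popcount=3 -> KEEP
r=36=100100 popcount=2 -> skip
r=37=100101 popcount=3 -> KEEP
r=38=100110 popcount=3 -> KEEP
r=39=100111 popcount=4 -> skip
r=40=101000 popcount=2 -> skip
r=41=101001 popcount=3 -> KEEP
r=42=101010 popcount=3 -> KEEP
r=43=101011 popcount=4 -> skip
r=44=101100 popcount=3 -> KEEP
r=45=101101 popcount=4 -> skip
r=46=101110 popcount=4 -> skip
r=47=101111 popcount=5 -> skip
r=48=110000 popcount=2 -> skip
r=49=110001 popcount=3 -> KEEP
r=50=110010 popcount=3 -> KEEP
r=51=110011 popcount=4 -> skip
r=52=110100 popcount=3 -> KEEP
r=53=110101 popcount=4 -> skip
r=54=110110 popcount=4 -> skip
r=55=110111 popcount=5 -> skip
r=56=111000 popcount=3 -> KEEP
r=57=111001 popcount=4 -> skip
r=58=111010 popcount=4 -> skip
r=59=111011 popcount=5 -> skip
Kept rows: 25 26 28 35 37 38 41 42 44 49 50 52 56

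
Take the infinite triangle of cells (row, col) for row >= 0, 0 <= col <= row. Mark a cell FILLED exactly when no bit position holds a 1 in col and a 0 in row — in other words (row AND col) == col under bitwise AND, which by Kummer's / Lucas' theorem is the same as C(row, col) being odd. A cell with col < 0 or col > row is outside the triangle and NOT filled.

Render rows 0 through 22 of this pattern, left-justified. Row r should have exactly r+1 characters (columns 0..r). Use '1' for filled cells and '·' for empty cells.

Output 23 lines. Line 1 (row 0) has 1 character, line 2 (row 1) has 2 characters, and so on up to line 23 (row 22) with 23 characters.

Answer: 1
11
1·1
1111
1···1
11··11
1·1·1·1
11111111
1·······1
11······11
1·1·····1·1
1111····1111
1···1···1···1
11··11··11··11
1·1·1·1·1·1·1·1
1111111111111111
1···············1
11··············11
1·1·············1·1
1111············1111
1···1···········1···1
11··11··········11··11
1·1·1·1·········1·1·1·1

Derivation:
r0=0: 1
r1=1: 11
r2=10: 1·1
r3=11: 1111
r4=100: 1···1
r5=101: 11··11
r6=110: 1·1·1·1
r7=111: 11111111
r8=1000: 1·······1
r9=1001: 11······11
r10=1010: 1·1·····1·1
r11=1011: 1111····1111
r12=1100: 1···1···1···1
r13=1101: 11··11··11··11
r14=1110: 1·1·1·1·1·1·1·1
r15=1111: 1111111111111111
r16=10000: 1···············1
r17=10001: 11··············11
r18=10010: 1·1·············1·1
r19=10011: 1111············1111
r20=10100: 1···1···········1···1
r21=10101: 11··11··········11··11
r22=10110: 1·1·1·1·········1·1·1·1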